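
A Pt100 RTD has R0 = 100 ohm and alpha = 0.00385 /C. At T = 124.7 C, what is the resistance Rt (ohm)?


The RTD equation: Rt = R0 * (1 + alpha * T).
Rt = 100 * (1 + 0.00385 * 124.7)
Rt = 100 * (1 + 0.480095)
Rt = 100 * 1.480095
Rt = 148.01 ohm

148.01 ohm


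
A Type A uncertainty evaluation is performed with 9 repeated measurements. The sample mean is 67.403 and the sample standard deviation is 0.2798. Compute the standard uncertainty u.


The standard uncertainty for Type A evaluation is u = s / sqrt(n).
u = 0.2798 / sqrt(9)
u = 0.2798 / 3.0
u = 0.0933

0.0933


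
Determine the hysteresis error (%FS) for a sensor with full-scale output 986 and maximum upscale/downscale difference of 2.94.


Hysteresis = (max difference / full scale) * 100%.
H = (2.94 / 986) * 100
H = 0.298 %FS

0.298 %FS


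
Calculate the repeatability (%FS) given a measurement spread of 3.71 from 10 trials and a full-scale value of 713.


Repeatability = (spread / full scale) * 100%.
R = (3.71 / 713) * 100
R = 0.52 %FS

0.52 %FS


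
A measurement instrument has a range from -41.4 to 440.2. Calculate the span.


Span = upper range - lower range.
Span = 440.2 - (-41.4)
Span = 481.6

481.6


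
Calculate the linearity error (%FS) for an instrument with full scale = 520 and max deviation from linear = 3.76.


Linearity error = (max deviation / full scale) * 100%.
Linearity = (3.76 / 520) * 100
Linearity = 0.723 %FS

0.723 %FS


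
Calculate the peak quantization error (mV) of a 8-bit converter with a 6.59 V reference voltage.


The maximum quantization error is +/- LSB/2.
LSB = Vref / 2^n = 6.59 / 256 = 0.02574219 V
Max error = LSB / 2 = 0.02574219 / 2 = 0.01287109 V
Max error = 12.8711 mV

12.8711 mV


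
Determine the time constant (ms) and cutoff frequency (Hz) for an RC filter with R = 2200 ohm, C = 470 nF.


Time constant: tau = R * C.
tau = 2200 * 4.70e-07 = 0.001034 s
tau = 1.034 ms
Cutoff frequency: fc = 1 / (2*pi*R*C).
fc = 1 / (2*pi*0.001034) = 153.92 Hz

tau = 1.034 ms, fc = 153.92 Hz


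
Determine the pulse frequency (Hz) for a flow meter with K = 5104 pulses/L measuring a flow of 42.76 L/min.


Frequency = K * Q / 60 (converting L/min to L/s).
f = 5104 * 42.76 / 60
f = 218247.04 / 60
f = 3637.45 Hz

3637.45 Hz


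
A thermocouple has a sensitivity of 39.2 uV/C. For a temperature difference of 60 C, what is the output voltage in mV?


The thermocouple output V = sensitivity * dT.
V = 39.2 uV/C * 60 C
V = 2352.0 uV
V = 2.352 mV

2.352 mV


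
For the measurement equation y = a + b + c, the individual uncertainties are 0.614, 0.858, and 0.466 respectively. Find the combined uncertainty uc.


For a sum of independent quantities, uc = sqrt(u1^2 + u2^2 + u3^2).
uc = sqrt(0.614^2 + 0.858^2 + 0.466^2)
uc = sqrt(0.376996 + 0.736164 + 0.217156)
uc = 1.1534

1.1534


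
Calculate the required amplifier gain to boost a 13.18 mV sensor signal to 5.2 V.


Gain = Vout / Vin (converting to same units).
G = 5.2 V / 13.18 mV
G = 5200.0 mV / 13.18 mV
G = 394.54

394.54


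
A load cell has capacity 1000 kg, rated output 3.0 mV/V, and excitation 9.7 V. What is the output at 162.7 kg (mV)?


Vout = rated_output * Vex * (load / capacity).
Vout = 3.0 * 9.7 * (162.7 / 1000)
Vout = 3.0 * 9.7 * 0.1627
Vout = 4.735 mV

4.735 mV


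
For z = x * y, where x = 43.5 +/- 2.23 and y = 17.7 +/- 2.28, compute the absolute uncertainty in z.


For a product z = x*y, the relative uncertainty is:
uz/z = sqrt((ux/x)^2 + (uy/y)^2)
Relative uncertainties: ux/x = 2.23/43.5 = 0.051264
uy/y = 2.28/17.7 = 0.128814
z = 43.5 * 17.7 = 769.9
uz = 769.9 * sqrt(0.051264^2 + 0.128814^2) = 106.746

106.746


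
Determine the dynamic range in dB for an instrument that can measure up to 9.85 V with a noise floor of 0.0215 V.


Dynamic range = 20 * log10(Vmax / Vnoise).
DR = 20 * log10(9.85 / 0.0215)
DR = 20 * log10(458.14)
DR = 53.22 dB

53.22 dB


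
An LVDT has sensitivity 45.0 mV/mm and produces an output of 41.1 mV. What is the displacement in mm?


Displacement = Vout / sensitivity.
d = 41.1 / 45.0
d = 0.913 mm

0.913 mm


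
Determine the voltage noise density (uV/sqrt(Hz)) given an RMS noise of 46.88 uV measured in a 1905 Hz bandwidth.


Noise spectral density = Vrms / sqrt(BW).
NSD = 46.88 / sqrt(1905)
NSD = 46.88 / 43.6463
NSD = 1.0741 uV/sqrt(Hz)

1.0741 uV/sqrt(Hz)


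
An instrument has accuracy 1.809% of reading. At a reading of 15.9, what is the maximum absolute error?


Absolute error = (accuracy% / 100) * reading.
Error = (1.809 / 100) * 15.9
Error = 0.01809 * 15.9
Error = 0.2876

0.2876


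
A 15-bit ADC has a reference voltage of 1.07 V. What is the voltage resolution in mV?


The resolution (LSB) of an ADC is Vref / 2^n.
LSB = 1.07 / 2^15
LSB = 1.07 / 32768
LSB = 3.265e-05 V = 0.03265381 mV

0.03265381 mV


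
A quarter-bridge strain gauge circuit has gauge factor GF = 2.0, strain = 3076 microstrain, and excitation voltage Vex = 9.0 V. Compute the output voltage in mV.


Quarter bridge output: Vout = (GF * epsilon * Vex) / 4.
Vout = (2.0 * 3076e-6 * 9.0) / 4
Vout = 0.055368 / 4 V
Vout = 0.013842 V = 13.842 mV

13.842 mV


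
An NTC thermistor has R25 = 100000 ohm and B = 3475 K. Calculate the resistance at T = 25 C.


NTC thermistor equation: Rt = R25 * exp(B * (1/T - 1/T25)).
T in Kelvin: 298.15 K, T25 = 298.15 K
1/T - 1/T25 = 1/298.15 - 1/298.15 = 0.0
B * (1/T - 1/T25) = 3475 * 0.0 = 0.0
Rt = 100000 * exp(0.0) = 100000.0 ohm

100000.0 ohm


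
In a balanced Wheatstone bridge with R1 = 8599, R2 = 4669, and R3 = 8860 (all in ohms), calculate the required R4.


At balance: R1*R4 = R2*R3, so R4 = R2*R3/R1.
R4 = 4669 * 8860 / 8599
R4 = 41367340 / 8599
R4 = 4810.72 ohm

4810.72 ohm


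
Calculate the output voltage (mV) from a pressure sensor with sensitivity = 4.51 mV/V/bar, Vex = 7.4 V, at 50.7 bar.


Output = sensitivity * Vex * P.
Vout = 4.51 * 7.4 * 50.7
Vout = 33.374 * 50.7
Vout = 1692.06 mV

1692.06 mV


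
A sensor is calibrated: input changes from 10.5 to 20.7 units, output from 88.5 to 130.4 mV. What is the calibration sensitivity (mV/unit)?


Sensitivity = (y2 - y1) / (x2 - x1).
S = (130.4 - 88.5) / (20.7 - 10.5)
S = 41.9 / 10.2
S = 4.1078 mV/unit

4.1078 mV/unit


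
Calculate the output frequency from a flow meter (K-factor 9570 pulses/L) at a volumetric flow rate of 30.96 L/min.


Frequency = K * Q / 60 (converting L/min to L/s).
f = 9570 * 30.96 / 60
f = 296287.2 / 60
f = 4938.12 Hz

4938.12 Hz


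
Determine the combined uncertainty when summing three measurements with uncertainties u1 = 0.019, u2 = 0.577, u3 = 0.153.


For a sum of independent quantities, uc = sqrt(u1^2 + u2^2 + u3^2).
uc = sqrt(0.019^2 + 0.577^2 + 0.153^2)
uc = sqrt(0.000361 + 0.332929 + 0.023409)
uc = 0.5972

0.5972


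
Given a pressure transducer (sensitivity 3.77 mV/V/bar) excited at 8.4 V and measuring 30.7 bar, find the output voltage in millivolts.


Output = sensitivity * Vex * P.
Vout = 3.77 * 8.4 * 30.7
Vout = 31.668 * 30.7
Vout = 972.21 mV

972.21 mV


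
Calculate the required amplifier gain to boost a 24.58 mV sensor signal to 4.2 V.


Gain = Vout / Vin (converting to same units).
G = 4.2 V / 24.58 mV
G = 4200.0 mV / 24.58 mV
G = 170.87

170.87


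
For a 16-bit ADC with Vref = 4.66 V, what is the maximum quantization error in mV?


The maximum quantization error is +/- LSB/2.
LSB = Vref / 2^n = 4.66 / 65536 = 7.111e-05 V
Max error = LSB / 2 = 7.111e-05 / 2 = 3.555e-05 V
Max error = 0.0356 mV

0.0356 mV


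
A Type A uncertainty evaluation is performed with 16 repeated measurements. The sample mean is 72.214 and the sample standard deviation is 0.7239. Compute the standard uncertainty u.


The standard uncertainty for Type A evaluation is u = s / sqrt(n).
u = 0.7239 / sqrt(16)
u = 0.7239 / 4.0
u = 0.181

0.181


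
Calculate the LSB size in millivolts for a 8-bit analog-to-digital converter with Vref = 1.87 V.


The resolution (LSB) of an ADC is Vref / 2^n.
LSB = 1.87 / 2^8
LSB = 1.87 / 256
LSB = 0.00730469 V = 7.3046875 mV

7.3046875 mV


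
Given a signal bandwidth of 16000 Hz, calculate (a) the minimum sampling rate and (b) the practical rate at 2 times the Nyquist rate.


By Nyquist theorem, fs_min = 2 * fmax.
fs_min = 2 * 16000 = 32000 Hz
Practical rate = 2 * fs_min = 2 * 32000 = 64000 Hz

fs_min = 32000 Hz, fs_practical = 64000 Hz


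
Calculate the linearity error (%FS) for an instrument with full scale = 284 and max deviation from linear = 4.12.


Linearity error = (max deviation / full scale) * 100%.
Linearity = (4.12 / 284) * 100
Linearity = 1.451 %FS

1.451 %FS


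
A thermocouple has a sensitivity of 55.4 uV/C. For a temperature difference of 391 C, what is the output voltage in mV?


The thermocouple output V = sensitivity * dT.
V = 55.4 uV/C * 391 C
V = 21661.4 uV
V = 21.661 mV

21.661 mV


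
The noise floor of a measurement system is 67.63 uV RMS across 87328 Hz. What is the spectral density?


Noise spectral density = Vrms / sqrt(BW).
NSD = 67.63 / sqrt(87328)
NSD = 67.63 / 295.5131
NSD = 0.2289 uV/sqrt(Hz)

0.2289 uV/sqrt(Hz)


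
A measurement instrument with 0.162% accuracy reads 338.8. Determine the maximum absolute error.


Absolute error = (accuracy% / 100) * reading.
Error = (0.162 / 100) * 338.8
Error = 0.00162 * 338.8
Error = 0.5489

0.5489


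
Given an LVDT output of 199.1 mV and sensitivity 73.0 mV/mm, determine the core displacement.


Displacement = Vout / sensitivity.
d = 199.1 / 73.0
d = 2.727 mm

2.727 mm


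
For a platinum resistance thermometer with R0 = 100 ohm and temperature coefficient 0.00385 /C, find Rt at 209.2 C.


The RTD equation: Rt = R0 * (1 + alpha * T).
Rt = 100 * (1 + 0.00385 * 209.2)
Rt = 100 * (1 + 0.80542)
Rt = 100 * 1.80542
Rt = 180.542 ohm

180.542 ohm


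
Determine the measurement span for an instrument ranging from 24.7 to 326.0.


Span = upper range - lower range.
Span = 326.0 - (24.7)
Span = 301.3

301.3


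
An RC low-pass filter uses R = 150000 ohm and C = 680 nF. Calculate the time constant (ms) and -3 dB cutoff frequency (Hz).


Time constant: tau = R * C.
tau = 150000 * 6.80e-07 = 0.102 s
tau = 102.0 ms
Cutoff frequency: fc = 1 / (2*pi*R*C).
fc = 1 / (2*pi*0.102) = 1.56 Hz

tau = 102.0 ms, fc = 1.56 Hz


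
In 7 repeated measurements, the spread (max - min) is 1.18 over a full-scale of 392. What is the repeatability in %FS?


Repeatability = (spread / full scale) * 100%.
R = (1.18 / 392) * 100
R = 0.301 %FS

0.301 %FS


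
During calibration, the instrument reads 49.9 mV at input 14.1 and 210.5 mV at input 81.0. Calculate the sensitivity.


Sensitivity = (y2 - y1) / (x2 - x1).
S = (210.5 - 49.9) / (81.0 - 14.1)
S = 160.6 / 66.9
S = 2.4006 mV/unit

2.4006 mV/unit


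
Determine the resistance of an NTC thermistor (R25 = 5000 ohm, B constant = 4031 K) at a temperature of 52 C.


NTC thermistor equation: Rt = R25 * exp(B * (1/T - 1/T25)).
T in Kelvin: 325.15 K, T25 = 298.15 K
1/T - 1/T25 = 1/325.15 - 1/298.15 = -0.00027851
B * (1/T - 1/T25) = 4031 * -0.00027851 = -1.1227
Rt = 5000 * exp(-1.1227) = 1627.0 ohm

1627.0 ohm


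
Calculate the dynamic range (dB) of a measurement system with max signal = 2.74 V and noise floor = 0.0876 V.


Dynamic range = 20 * log10(Vmax / Vnoise).
DR = 20 * log10(2.74 / 0.0876)
DR = 20 * log10(31.28)
DR = 29.9 dB

29.9 dB


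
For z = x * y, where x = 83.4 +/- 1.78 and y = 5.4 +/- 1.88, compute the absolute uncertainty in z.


For a product z = x*y, the relative uncertainty is:
uz/z = sqrt((ux/x)^2 + (uy/y)^2)
Relative uncertainties: ux/x = 1.78/83.4 = 0.021343
uy/y = 1.88/5.4 = 0.348148
z = 83.4 * 5.4 = 450.4
uz = 450.4 * sqrt(0.021343^2 + 0.348148^2) = 157.086

157.086


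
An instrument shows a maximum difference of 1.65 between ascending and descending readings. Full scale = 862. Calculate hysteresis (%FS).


Hysteresis = (max difference / full scale) * 100%.
H = (1.65 / 862) * 100
H = 0.191 %FS

0.191 %FS


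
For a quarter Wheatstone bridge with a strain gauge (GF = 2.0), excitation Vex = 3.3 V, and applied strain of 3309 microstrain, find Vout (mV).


Quarter bridge output: Vout = (GF * epsilon * Vex) / 4.
Vout = (2.0 * 3309e-6 * 3.3) / 4
Vout = 0.0218394 / 4 V
Vout = 0.00545985 V = 5.4598 mV

5.4598 mV


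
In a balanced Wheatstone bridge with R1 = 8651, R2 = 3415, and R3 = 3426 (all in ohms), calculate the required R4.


At balance: R1*R4 = R2*R3, so R4 = R2*R3/R1.
R4 = 3415 * 3426 / 8651
R4 = 11699790 / 8651
R4 = 1352.42 ohm

1352.42 ohm


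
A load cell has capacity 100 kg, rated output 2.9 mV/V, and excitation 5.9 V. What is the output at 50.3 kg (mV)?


Vout = rated_output * Vex * (load / capacity).
Vout = 2.9 * 5.9 * (50.3 / 100)
Vout = 2.9 * 5.9 * 0.503
Vout = 8.606 mV

8.606 mV


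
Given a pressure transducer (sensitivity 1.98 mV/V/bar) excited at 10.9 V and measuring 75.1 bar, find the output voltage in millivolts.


Output = sensitivity * Vex * P.
Vout = 1.98 * 10.9 * 75.1
Vout = 21.582 * 75.1
Vout = 1620.81 mV

1620.81 mV


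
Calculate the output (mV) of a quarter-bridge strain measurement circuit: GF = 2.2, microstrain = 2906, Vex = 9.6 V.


Quarter bridge output: Vout = (GF * epsilon * Vex) / 4.
Vout = (2.2 * 2906e-6 * 9.6) / 4
Vout = 0.06137472 / 4 V
Vout = 0.01534368 V = 15.3437 mV

15.3437 mV


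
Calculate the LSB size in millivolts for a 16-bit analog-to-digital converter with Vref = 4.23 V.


The resolution (LSB) of an ADC is Vref / 2^n.
LSB = 4.23 / 2^16
LSB = 4.23 / 65536
LSB = 6.454e-05 V = 0.06454468 mV

0.06454468 mV


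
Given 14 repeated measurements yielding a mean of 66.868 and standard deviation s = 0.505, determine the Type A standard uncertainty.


The standard uncertainty for Type A evaluation is u = s / sqrt(n).
u = 0.505 / sqrt(14)
u = 0.505 / 3.7417
u = 0.135

0.135


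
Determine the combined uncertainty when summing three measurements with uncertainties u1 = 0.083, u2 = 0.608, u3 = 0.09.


For a sum of independent quantities, uc = sqrt(u1^2 + u2^2 + u3^2).
uc = sqrt(0.083^2 + 0.608^2 + 0.09^2)
uc = sqrt(0.006889 + 0.369664 + 0.0081)
uc = 0.6202

0.6202


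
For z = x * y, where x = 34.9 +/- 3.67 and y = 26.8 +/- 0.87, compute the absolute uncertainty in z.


For a product z = x*y, the relative uncertainty is:
uz/z = sqrt((ux/x)^2 + (uy/y)^2)
Relative uncertainties: ux/x = 3.67/34.9 = 0.105158
uy/y = 0.87/26.8 = 0.032463
z = 34.9 * 26.8 = 935.3
uz = 935.3 * sqrt(0.105158^2 + 0.032463^2) = 102.936

102.936


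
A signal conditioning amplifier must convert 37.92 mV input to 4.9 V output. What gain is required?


Gain = Vout / Vin (converting to same units).
G = 4.9 V / 37.92 mV
G = 4900.0 mV / 37.92 mV
G = 129.22

129.22


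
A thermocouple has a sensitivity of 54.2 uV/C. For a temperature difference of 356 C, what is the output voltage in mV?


The thermocouple output V = sensitivity * dT.
V = 54.2 uV/C * 356 C
V = 19295.2 uV
V = 19.295 mV

19.295 mV


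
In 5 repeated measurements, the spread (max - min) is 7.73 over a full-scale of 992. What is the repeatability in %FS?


Repeatability = (spread / full scale) * 100%.
R = (7.73 / 992) * 100
R = 0.779 %FS

0.779 %FS


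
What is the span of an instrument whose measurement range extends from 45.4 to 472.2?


Span = upper range - lower range.
Span = 472.2 - (45.4)
Span = 426.8

426.8


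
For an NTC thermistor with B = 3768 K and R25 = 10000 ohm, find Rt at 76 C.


NTC thermistor equation: Rt = R25 * exp(B * (1/T - 1/T25)).
T in Kelvin: 349.15 K, T25 = 298.15 K
1/T - 1/T25 = 1/349.15 - 1/298.15 = -0.00048992
B * (1/T - 1/T25) = 3768 * -0.00048992 = -1.846
Rt = 10000 * exp(-1.846) = 1578.7 ohm

1578.7 ohm


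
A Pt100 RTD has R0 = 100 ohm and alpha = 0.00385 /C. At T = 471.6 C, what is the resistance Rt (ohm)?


The RTD equation: Rt = R0 * (1 + alpha * T).
Rt = 100 * (1 + 0.00385 * 471.6)
Rt = 100 * (1 + 1.81566)
Rt = 100 * 2.81566
Rt = 281.566 ohm

281.566 ohm


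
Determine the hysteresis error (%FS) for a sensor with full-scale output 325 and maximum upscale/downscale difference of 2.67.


Hysteresis = (max difference / full scale) * 100%.
H = (2.67 / 325) * 100
H = 0.822 %FS

0.822 %FS


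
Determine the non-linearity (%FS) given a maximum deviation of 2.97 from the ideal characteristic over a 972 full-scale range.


Linearity error = (max deviation / full scale) * 100%.
Linearity = (2.97 / 972) * 100
Linearity = 0.306 %FS

0.306 %FS


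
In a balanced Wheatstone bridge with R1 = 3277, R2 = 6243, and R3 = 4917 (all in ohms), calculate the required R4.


At balance: R1*R4 = R2*R3, so R4 = R2*R3/R1.
R4 = 6243 * 4917 / 3277
R4 = 30696831 / 3277
R4 = 9367.36 ohm

9367.36 ohm


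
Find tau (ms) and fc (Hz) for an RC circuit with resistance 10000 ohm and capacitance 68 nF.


Time constant: tau = R * C.
tau = 10000 * 6.80e-08 = 0.00068 s
tau = 0.68 ms
Cutoff frequency: fc = 1 / (2*pi*R*C).
fc = 1 / (2*pi*0.00068) = 234.05 Hz

tau = 0.68 ms, fc = 234.05 Hz


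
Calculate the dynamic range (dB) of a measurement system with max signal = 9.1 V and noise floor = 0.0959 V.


Dynamic range = 20 * log10(Vmax / Vnoise).
DR = 20 * log10(9.1 / 0.0959)
DR = 20 * log10(94.89)
DR = 39.54 dB

39.54 dB


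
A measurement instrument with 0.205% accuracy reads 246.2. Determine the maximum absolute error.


Absolute error = (accuracy% / 100) * reading.
Error = (0.205 / 100) * 246.2
Error = 0.00205 * 246.2
Error = 0.5047

0.5047


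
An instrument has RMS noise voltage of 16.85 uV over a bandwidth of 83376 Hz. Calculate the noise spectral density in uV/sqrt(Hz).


Noise spectral density = Vrms / sqrt(BW).
NSD = 16.85 / sqrt(83376)
NSD = 16.85 / 288.749
NSD = 0.0584 uV/sqrt(Hz)

0.0584 uV/sqrt(Hz)


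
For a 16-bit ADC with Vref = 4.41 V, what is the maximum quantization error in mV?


The maximum quantization error is +/- LSB/2.
LSB = Vref / 2^n = 4.41 / 65536 = 6.729e-05 V
Max error = LSB / 2 = 6.729e-05 / 2 = 3.365e-05 V
Max error = 0.0336 mV

0.0336 mV


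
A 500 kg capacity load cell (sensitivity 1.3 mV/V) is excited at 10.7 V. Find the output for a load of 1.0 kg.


Vout = rated_output * Vex * (load / capacity).
Vout = 1.3 * 10.7 * (1.0 / 500)
Vout = 1.3 * 10.7 * 0.002
Vout = 0.028 mV

0.028 mV


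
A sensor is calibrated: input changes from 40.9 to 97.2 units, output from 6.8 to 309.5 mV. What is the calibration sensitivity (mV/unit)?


Sensitivity = (y2 - y1) / (x2 - x1).
S = (309.5 - 6.8) / (97.2 - 40.9)
S = 302.7 / 56.3
S = 5.3766 mV/unit

5.3766 mV/unit


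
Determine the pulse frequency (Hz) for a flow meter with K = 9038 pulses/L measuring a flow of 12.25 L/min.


Frequency = K * Q / 60 (converting L/min to L/s).
f = 9038 * 12.25 / 60
f = 110715.5 / 60
f = 1845.26 Hz

1845.26 Hz


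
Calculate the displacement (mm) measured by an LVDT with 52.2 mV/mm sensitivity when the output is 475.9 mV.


Displacement = Vout / sensitivity.
d = 475.9 / 52.2
d = 9.117 mm

9.117 mm


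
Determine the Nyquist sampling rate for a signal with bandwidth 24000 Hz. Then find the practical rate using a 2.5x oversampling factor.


By Nyquist theorem, fs_min = 2 * fmax.
fs_min = 2 * 24000 = 48000 Hz
Practical rate = 2.5 * fs_min = 2.5 * 48000 = 120000 Hz

fs_min = 48000 Hz, fs_practical = 120000 Hz


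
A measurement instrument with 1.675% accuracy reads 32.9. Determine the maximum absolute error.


Absolute error = (accuracy% / 100) * reading.
Error = (1.675 / 100) * 32.9
Error = 0.01675 * 32.9
Error = 0.5511

0.5511


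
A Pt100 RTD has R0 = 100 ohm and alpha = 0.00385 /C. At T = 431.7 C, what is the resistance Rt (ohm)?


The RTD equation: Rt = R0 * (1 + alpha * T).
Rt = 100 * (1 + 0.00385 * 431.7)
Rt = 100 * (1 + 1.662045)
Rt = 100 * 2.662045
Rt = 266.204 ohm

266.204 ohm


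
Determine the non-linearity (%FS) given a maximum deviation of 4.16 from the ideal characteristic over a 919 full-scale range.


Linearity error = (max deviation / full scale) * 100%.
Linearity = (4.16 / 919) * 100
Linearity = 0.453 %FS

0.453 %FS


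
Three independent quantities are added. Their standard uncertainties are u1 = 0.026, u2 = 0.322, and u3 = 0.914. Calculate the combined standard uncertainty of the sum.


For a sum of independent quantities, uc = sqrt(u1^2 + u2^2 + u3^2).
uc = sqrt(0.026^2 + 0.322^2 + 0.914^2)
uc = sqrt(0.000676 + 0.103684 + 0.835396)
uc = 0.9694

0.9694


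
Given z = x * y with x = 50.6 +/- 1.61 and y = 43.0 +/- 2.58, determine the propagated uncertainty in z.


For a product z = x*y, the relative uncertainty is:
uz/z = sqrt((ux/x)^2 + (uy/y)^2)
Relative uncertainties: ux/x = 1.61/50.6 = 0.031818
uy/y = 2.58/43.0 = 0.06
z = 50.6 * 43.0 = 2175.8
uz = 2175.8 * sqrt(0.031818^2 + 0.06^2) = 147.769

147.769


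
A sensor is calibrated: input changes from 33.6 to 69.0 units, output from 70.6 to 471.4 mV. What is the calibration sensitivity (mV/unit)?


Sensitivity = (y2 - y1) / (x2 - x1).
S = (471.4 - 70.6) / (69.0 - 33.6)
S = 400.8 / 35.4
S = 11.322 mV/unit

11.322 mV/unit


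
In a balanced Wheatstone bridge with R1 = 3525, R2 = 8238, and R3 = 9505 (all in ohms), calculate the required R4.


At balance: R1*R4 = R2*R3, so R4 = R2*R3/R1.
R4 = 8238 * 9505 / 3525
R4 = 78302190 / 3525
R4 = 22213.39 ohm

22213.39 ohm


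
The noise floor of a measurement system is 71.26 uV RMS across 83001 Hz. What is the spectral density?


Noise spectral density = Vrms / sqrt(BW).
NSD = 71.26 / sqrt(83001)
NSD = 71.26 / 288.0989
NSD = 0.2473 uV/sqrt(Hz)

0.2473 uV/sqrt(Hz)


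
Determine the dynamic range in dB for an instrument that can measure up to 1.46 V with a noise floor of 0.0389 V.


Dynamic range = 20 * log10(Vmax / Vnoise).
DR = 20 * log10(1.46 / 0.0389)
DR = 20 * log10(37.53)
DR = 31.49 dB

31.49 dB


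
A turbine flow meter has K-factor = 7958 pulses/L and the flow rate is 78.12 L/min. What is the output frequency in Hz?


Frequency = K * Q / 60 (converting L/min to L/s).
f = 7958 * 78.12 / 60
f = 621678.96 / 60
f = 10361.32 Hz

10361.32 Hz


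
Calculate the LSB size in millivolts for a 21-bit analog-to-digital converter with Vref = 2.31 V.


The resolution (LSB) of an ADC is Vref / 2^n.
LSB = 2.31 / 2^21
LSB = 2.31 / 2097152
LSB = 1.1e-06 V = 0.00110149 mV

0.00110149 mV


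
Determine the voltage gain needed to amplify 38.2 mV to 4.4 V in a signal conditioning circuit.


Gain = Vout / Vin (converting to same units).
G = 4.4 V / 38.2 mV
G = 4400.0 mV / 38.2 mV
G = 115.18

115.18


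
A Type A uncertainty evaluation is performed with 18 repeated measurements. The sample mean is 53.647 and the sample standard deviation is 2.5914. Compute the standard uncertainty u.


The standard uncertainty for Type A evaluation is u = s / sqrt(n).
u = 2.5914 / sqrt(18)
u = 2.5914 / 4.2426
u = 0.6108

0.6108


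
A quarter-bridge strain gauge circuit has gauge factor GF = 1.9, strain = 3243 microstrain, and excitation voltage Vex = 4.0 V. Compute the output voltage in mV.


Quarter bridge output: Vout = (GF * epsilon * Vex) / 4.
Vout = (1.9 * 3243e-6 * 4.0) / 4
Vout = 0.0246468 / 4 V
Vout = 0.0061617 V = 6.1617 mV

6.1617 mV


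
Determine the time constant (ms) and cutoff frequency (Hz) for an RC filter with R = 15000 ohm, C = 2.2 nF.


Time constant: tau = R * C.
tau = 15000 * 2.20e-09 = 3.3e-05 s
tau = 0.033 ms
Cutoff frequency: fc = 1 / (2*pi*R*C).
fc = 1 / (2*pi*3.3e-05) = 4822.88 Hz

tau = 0.033 ms, fc = 4822.88 Hz


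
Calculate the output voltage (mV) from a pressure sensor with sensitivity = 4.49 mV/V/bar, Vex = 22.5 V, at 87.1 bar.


Output = sensitivity * Vex * P.
Vout = 4.49 * 22.5 * 87.1
Vout = 101.025 * 87.1
Vout = 8799.28 mV

8799.28 mV


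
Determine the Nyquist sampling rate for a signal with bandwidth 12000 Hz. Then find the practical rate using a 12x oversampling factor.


By Nyquist theorem, fs_min = 2 * fmax.
fs_min = 2 * 12000 = 24000 Hz
Practical rate = 12 * fs_min = 12 * 24000 = 288000 Hz

fs_min = 24000 Hz, fs_practical = 288000 Hz


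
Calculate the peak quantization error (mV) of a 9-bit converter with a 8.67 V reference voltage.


The maximum quantization error is +/- LSB/2.
LSB = Vref / 2^n = 8.67 / 512 = 0.01693359 V
Max error = LSB / 2 = 0.01693359 / 2 = 0.0084668 V
Max error = 8.4668 mV

8.4668 mV


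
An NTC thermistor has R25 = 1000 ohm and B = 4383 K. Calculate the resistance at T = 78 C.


NTC thermistor equation: Rt = R25 * exp(B * (1/T - 1/T25)).
T in Kelvin: 351.15 K, T25 = 298.15 K
1/T - 1/T25 = 1/351.15 - 1/298.15 = -0.00050623
B * (1/T - 1/T25) = 4383 * -0.00050623 = -2.2188
Rt = 1000 * exp(-2.2188) = 108.7 ohm

108.7 ohm


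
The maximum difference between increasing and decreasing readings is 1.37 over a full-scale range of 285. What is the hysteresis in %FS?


Hysteresis = (max difference / full scale) * 100%.
H = (1.37 / 285) * 100
H = 0.481 %FS

0.481 %FS


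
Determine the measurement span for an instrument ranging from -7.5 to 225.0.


Span = upper range - lower range.
Span = 225.0 - (-7.5)
Span = 232.5

232.5


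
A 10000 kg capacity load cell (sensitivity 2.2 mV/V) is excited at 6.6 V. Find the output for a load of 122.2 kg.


Vout = rated_output * Vex * (load / capacity).
Vout = 2.2 * 6.6 * (122.2 / 10000)
Vout = 2.2 * 6.6 * 0.01222
Vout = 0.177 mV

0.177 mV


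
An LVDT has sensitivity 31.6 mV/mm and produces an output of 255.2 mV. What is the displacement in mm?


Displacement = Vout / sensitivity.
d = 255.2 / 31.6
d = 8.076 mm

8.076 mm


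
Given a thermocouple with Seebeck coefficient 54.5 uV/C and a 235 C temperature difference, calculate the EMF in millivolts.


The thermocouple output V = sensitivity * dT.
V = 54.5 uV/C * 235 C
V = 12807.5 uV
V = 12.807 mV

12.807 mV


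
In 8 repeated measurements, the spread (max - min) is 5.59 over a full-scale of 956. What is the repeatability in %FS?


Repeatability = (spread / full scale) * 100%.
R = (5.59 / 956) * 100
R = 0.585 %FS

0.585 %FS


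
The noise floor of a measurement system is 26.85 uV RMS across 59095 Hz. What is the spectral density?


Noise spectral density = Vrms / sqrt(BW).
NSD = 26.85 / sqrt(59095)
NSD = 26.85 / 243.0946
NSD = 0.1105 uV/sqrt(Hz)

0.1105 uV/sqrt(Hz)


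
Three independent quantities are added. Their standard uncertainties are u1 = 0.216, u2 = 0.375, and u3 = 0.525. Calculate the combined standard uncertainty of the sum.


For a sum of independent quantities, uc = sqrt(u1^2 + u2^2 + u3^2).
uc = sqrt(0.216^2 + 0.375^2 + 0.525^2)
uc = sqrt(0.046656 + 0.140625 + 0.275625)
uc = 0.6804

0.6804


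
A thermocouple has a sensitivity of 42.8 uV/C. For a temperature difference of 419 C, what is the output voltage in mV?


The thermocouple output V = sensitivity * dT.
V = 42.8 uV/C * 419 C
V = 17933.2 uV
V = 17.933 mV

17.933 mV


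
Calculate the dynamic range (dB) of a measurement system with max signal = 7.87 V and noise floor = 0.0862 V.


Dynamic range = 20 * log10(Vmax / Vnoise).
DR = 20 * log10(7.87 / 0.0862)
DR = 20 * log10(91.3)
DR = 39.21 dB

39.21 dB


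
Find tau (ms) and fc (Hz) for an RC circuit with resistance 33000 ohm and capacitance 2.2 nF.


Time constant: tau = R * C.
tau = 33000 * 2.20e-09 = 7.26e-05 s
tau = 0.0726 ms
Cutoff frequency: fc = 1 / (2*pi*R*C).
fc = 1 / (2*pi*7.26e-05) = 2192.22 Hz

tau = 0.0726 ms, fc = 2192.22 Hz


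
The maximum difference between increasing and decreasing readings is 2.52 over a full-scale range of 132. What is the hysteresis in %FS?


Hysteresis = (max difference / full scale) * 100%.
H = (2.52 / 132) * 100
H = 1.909 %FS

1.909 %FS


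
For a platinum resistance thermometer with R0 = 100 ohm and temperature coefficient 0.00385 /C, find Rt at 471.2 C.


The RTD equation: Rt = R0 * (1 + alpha * T).
Rt = 100 * (1 + 0.00385 * 471.2)
Rt = 100 * (1 + 1.81412)
Rt = 100 * 2.81412
Rt = 281.412 ohm

281.412 ohm


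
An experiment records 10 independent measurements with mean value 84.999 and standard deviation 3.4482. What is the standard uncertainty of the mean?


The standard uncertainty for Type A evaluation is u = s / sqrt(n).
u = 3.4482 / sqrt(10)
u = 3.4482 / 3.1623
u = 1.0904

1.0904


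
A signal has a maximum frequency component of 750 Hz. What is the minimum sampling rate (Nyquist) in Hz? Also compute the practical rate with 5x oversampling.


By Nyquist theorem, fs_min = 2 * fmax.
fs_min = 2 * 750 = 1500 Hz
Practical rate = 5 * fs_min = 5 * 1500 = 7500 Hz

fs_min = 1500 Hz, fs_practical = 7500 Hz


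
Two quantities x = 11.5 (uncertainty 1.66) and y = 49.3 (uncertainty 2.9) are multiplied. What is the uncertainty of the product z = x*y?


For a product z = x*y, the relative uncertainty is:
uz/z = sqrt((ux/x)^2 + (uy/y)^2)
Relative uncertainties: ux/x = 1.66/11.5 = 0.144348
uy/y = 2.9/49.3 = 0.058824
z = 11.5 * 49.3 = 566.9
uz = 566.9 * sqrt(0.144348^2 + 0.058824^2) = 88.372

88.372


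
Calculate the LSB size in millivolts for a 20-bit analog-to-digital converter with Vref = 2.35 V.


The resolution (LSB) of an ADC is Vref / 2^n.
LSB = 2.35 / 2^20
LSB = 2.35 / 1048576
LSB = 2.24e-06 V = 0.00224113 mV

0.00224113 mV


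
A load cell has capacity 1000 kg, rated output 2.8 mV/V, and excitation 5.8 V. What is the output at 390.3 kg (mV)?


Vout = rated_output * Vex * (load / capacity).
Vout = 2.8 * 5.8 * (390.3 / 1000)
Vout = 2.8 * 5.8 * 0.3903
Vout = 6.338 mV

6.338 mV


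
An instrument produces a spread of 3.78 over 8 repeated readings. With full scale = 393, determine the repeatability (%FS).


Repeatability = (spread / full scale) * 100%.
R = (3.78 / 393) * 100
R = 0.962 %FS

0.962 %FS


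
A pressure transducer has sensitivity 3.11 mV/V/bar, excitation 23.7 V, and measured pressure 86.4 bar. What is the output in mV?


Output = sensitivity * Vex * P.
Vout = 3.11 * 23.7 * 86.4
Vout = 73.707 * 86.4
Vout = 6368.28 mV

6368.28 mV


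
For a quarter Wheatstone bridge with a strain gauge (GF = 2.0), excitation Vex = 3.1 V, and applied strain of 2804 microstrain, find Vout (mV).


Quarter bridge output: Vout = (GF * epsilon * Vex) / 4.
Vout = (2.0 * 2804e-6 * 3.1) / 4
Vout = 0.0173848 / 4 V
Vout = 0.0043462 V = 4.3462 mV

4.3462 mV


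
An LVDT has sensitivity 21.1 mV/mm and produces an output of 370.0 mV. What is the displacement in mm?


Displacement = Vout / sensitivity.
d = 370.0 / 21.1
d = 17.536 mm

17.536 mm


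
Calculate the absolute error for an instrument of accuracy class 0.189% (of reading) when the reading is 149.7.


Absolute error = (accuracy% / 100) * reading.
Error = (0.189 / 100) * 149.7
Error = 0.00189 * 149.7
Error = 0.2829

0.2829


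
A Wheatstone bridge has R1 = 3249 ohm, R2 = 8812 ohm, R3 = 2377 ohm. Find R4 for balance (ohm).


At balance: R1*R4 = R2*R3, so R4 = R2*R3/R1.
R4 = 8812 * 2377 / 3249
R4 = 20946124 / 3249
R4 = 6446.94 ohm

6446.94 ohm


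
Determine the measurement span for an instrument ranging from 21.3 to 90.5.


Span = upper range - lower range.
Span = 90.5 - (21.3)
Span = 69.2

69.2


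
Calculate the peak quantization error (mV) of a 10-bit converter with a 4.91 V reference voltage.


The maximum quantization error is +/- LSB/2.
LSB = Vref / 2^n = 4.91 / 1024 = 0.00479492 V
Max error = LSB / 2 = 0.00479492 / 2 = 0.00239746 V
Max error = 2.3975 mV

2.3975 mV


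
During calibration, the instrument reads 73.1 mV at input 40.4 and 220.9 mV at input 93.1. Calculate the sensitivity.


Sensitivity = (y2 - y1) / (x2 - x1).
S = (220.9 - 73.1) / (93.1 - 40.4)
S = 147.8 / 52.7
S = 2.8046 mV/unit

2.8046 mV/unit


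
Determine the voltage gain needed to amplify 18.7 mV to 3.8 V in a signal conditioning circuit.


Gain = Vout / Vin (converting to same units).
G = 3.8 V / 18.7 mV
G = 3800.0 mV / 18.7 mV
G = 203.21

203.21


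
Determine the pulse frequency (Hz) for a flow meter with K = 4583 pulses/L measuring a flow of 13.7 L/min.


Frequency = K * Q / 60 (converting L/min to L/s).
f = 4583 * 13.7 / 60
f = 62787.1 / 60
f = 1046.45 Hz

1046.45 Hz


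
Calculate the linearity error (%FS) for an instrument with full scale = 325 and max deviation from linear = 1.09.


Linearity error = (max deviation / full scale) * 100%.
Linearity = (1.09 / 325) * 100
Linearity = 0.335 %FS

0.335 %FS


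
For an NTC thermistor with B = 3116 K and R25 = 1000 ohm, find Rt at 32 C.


NTC thermistor equation: Rt = R25 * exp(B * (1/T - 1/T25)).
T in Kelvin: 305.15 K, T25 = 298.15 K
1/T - 1/T25 = 1/305.15 - 1/298.15 = -7.694e-05
B * (1/T - 1/T25) = 3116 * -7.694e-05 = -0.2397
Rt = 1000 * exp(-0.2397) = 786.8 ohm

786.8 ohm


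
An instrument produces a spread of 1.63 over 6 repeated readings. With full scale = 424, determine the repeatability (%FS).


Repeatability = (spread / full scale) * 100%.
R = (1.63 / 424) * 100
R = 0.384 %FS

0.384 %FS


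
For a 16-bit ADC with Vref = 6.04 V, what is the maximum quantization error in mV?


The maximum quantization error is +/- LSB/2.
LSB = Vref / 2^n = 6.04 / 65536 = 9.216e-05 V
Max error = LSB / 2 = 9.216e-05 / 2 = 4.608e-05 V
Max error = 0.0461 mV

0.0461 mV


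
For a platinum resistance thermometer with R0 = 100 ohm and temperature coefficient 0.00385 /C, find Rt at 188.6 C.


The RTD equation: Rt = R0 * (1 + alpha * T).
Rt = 100 * (1 + 0.00385 * 188.6)
Rt = 100 * (1 + 0.72611)
Rt = 100 * 1.72611
Rt = 172.611 ohm

172.611 ohm


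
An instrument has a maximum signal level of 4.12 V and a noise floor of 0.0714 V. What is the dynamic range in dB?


Dynamic range = 20 * log10(Vmax / Vnoise).
DR = 20 * log10(4.12 / 0.0714)
DR = 20 * log10(57.7)
DR = 35.22 dB

35.22 dB


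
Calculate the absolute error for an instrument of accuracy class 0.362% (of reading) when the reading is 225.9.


Absolute error = (accuracy% / 100) * reading.
Error = (0.362 / 100) * 225.9
Error = 0.00362 * 225.9
Error = 0.8178

0.8178


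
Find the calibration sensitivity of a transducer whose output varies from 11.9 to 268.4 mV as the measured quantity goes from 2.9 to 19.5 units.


Sensitivity = (y2 - y1) / (x2 - x1).
S = (268.4 - 11.9) / (19.5 - 2.9)
S = 256.5 / 16.6
S = 15.4518 mV/unit

15.4518 mV/unit


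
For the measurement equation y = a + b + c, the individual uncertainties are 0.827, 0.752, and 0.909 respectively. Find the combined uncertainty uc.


For a sum of independent quantities, uc = sqrt(u1^2 + u2^2 + u3^2).
uc = sqrt(0.827^2 + 0.752^2 + 0.909^2)
uc = sqrt(0.683929 + 0.565504 + 0.826281)
uc = 1.4407

1.4407


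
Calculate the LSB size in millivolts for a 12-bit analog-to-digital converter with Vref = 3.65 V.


The resolution (LSB) of an ADC is Vref / 2^n.
LSB = 3.65 / 2^12
LSB = 3.65 / 4096
LSB = 0.00089111 V = 0.89111328 mV

0.89111328 mV


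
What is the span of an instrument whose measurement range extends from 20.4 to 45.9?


Span = upper range - lower range.
Span = 45.9 - (20.4)
Span = 25.5

25.5


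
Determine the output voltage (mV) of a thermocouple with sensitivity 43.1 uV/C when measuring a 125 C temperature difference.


The thermocouple output V = sensitivity * dT.
V = 43.1 uV/C * 125 C
V = 5387.5 uV
V = 5.388 mV

5.388 mV


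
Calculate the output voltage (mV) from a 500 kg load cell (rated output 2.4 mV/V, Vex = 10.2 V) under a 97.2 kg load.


Vout = rated_output * Vex * (load / capacity).
Vout = 2.4 * 10.2 * (97.2 / 500)
Vout = 2.4 * 10.2 * 0.1944
Vout = 4.759 mV

4.759 mV


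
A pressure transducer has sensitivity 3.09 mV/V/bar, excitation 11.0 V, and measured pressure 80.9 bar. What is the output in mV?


Output = sensitivity * Vex * P.
Vout = 3.09 * 11.0 * 80.9
Vout = 33.99 * 80.9
Vout = 2749.79 mV

2749.79 mV


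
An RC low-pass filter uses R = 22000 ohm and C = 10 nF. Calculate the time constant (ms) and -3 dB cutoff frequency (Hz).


Time constant: tau = R * C.
tau = 22000 * 1.00e-08 = 0.00022 s
tau = 0.22 ms
Cutoff frequency: fc = 1 / (2*pi*R*C).
fc = 1 / (2*pi*0.00022) = 723.43 Hz

tau = 0.22 ms, fc = 723.43 Hz


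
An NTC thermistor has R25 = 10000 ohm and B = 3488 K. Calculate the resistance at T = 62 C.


NTC thermistor equation: Rt = R25 * exp(B * (1/T - 1/T25)).
T in Kelvin: 335.15 K, T25 = 298.15 K
1/T - 1/T25 = 1/335.15 - 1/298.15 = -0.00037028
B * (1/T - 1/T25) = 3488 * -0.00037028 = -1.2915
Rt = 10000 * exp(-1.2915) = 2748.5 ohm

2748.5 ohm


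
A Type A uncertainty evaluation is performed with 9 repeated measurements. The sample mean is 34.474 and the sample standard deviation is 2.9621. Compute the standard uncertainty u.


The standard uncertainty for Type A evaluation is u = s / sqrt(n).
u = 2.9621 / sqrt(9)
u = 2.9621 / 3.0
u = 0.9874

0.9874


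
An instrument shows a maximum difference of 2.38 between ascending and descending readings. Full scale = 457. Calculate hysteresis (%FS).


Hysteresis = (max difference / full scale) * 100%.
H = (2.38 / 457) * 100
H = 0.521 %FS

0.521 %FS


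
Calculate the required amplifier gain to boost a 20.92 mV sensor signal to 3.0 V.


Gain = Vout / Vin (converting to same units).
G = 3.0 V / 20.92 mV
G = 3000.0 mV / 20.92 mV
G = 143.4

143.4


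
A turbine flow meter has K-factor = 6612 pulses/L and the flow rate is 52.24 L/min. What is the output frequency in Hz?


Frequency = K * Q / 60 (converting L/min to L/s).
f = 6612 * 52.24 / 60
f = 345410.88 / 60
f = 5756.85 Hz

5756.85 Hz


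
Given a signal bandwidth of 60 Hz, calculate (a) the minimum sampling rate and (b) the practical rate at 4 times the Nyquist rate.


By Nyquist theorem, fs_min = 2 * fmax.
fs_min = 2 * 60 = 120 Hz
Practical rate = 4 * fs_min = 4 * 120 = 480 Hz

fs_min = 120 Hz, fs_practical = 480 Hz


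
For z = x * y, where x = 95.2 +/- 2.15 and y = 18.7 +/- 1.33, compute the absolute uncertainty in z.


For a product z = x*y, the relative uncertainty is:
uz/z = sqrt((ux/x)^2 + (uy/y)^2)
Relative uncertainties: ux/x = 2.15/95.2 = 0.022584
uy/y = 1.33/18.7 = 0.071123
z = 95.2 * 18.7 = 1780.2
uz = 1780.2 * sqrt(0.022584^2 + 0.071123^2) = 132.846

132.846


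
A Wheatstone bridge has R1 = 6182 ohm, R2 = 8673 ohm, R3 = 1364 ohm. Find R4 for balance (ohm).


At balance: R1*R4 = R2*R3, so R4 = R2*R3/R1.
R4 = 8673 * 1364 / 6182
R4 = 11829972 / 6182
R4 = 1913.62 ohm

1913.62 ohm


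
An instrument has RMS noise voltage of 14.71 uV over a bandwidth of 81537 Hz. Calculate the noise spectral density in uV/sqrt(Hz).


Noise spectral density = Vrms / sqrt(BW).
NSD = 14.71 / sqrt(81537)
NSD = 14.71 / 285.5468
NSD = 0.0515 uV/sqrt(Hz)

0.0515 uV/sqrt(Hz)


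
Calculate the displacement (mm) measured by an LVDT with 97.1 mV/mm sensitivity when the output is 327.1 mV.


Displacement = Vout / sensitivity.
d = 327.1 / 97.1
d = 3.369 mm

3.369 mm


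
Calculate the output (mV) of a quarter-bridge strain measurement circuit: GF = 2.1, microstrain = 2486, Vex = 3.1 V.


Quarter bridge output: Vout = (GF * epsilon * Vex) / 4.
Vout = (2.1 * 2486e-6 * 3.1) / 4
Vout = 0.01618386 / 4 V
Vout = 0.00404597 V = 4.046 mV

4.046 mV


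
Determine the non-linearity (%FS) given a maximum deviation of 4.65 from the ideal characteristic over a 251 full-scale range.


Linearity error = (max deviation / full scale) * 100%.
Linearity = (4.65 / 251) * 100
Linearity = 1.853 %FS

1.853 %FS


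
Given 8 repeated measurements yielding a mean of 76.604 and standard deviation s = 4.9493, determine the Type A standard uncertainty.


The standard uncertainty for Type A evaluation is u = s / sqrt(n).
u = 4.9493 / sqrt(8)
u = 4.9493 / 2.8284
u = 1.7498

1.7498


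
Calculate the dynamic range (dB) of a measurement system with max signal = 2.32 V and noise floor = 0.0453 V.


Dynamic range = 20 * log10(Vmax / Vnoise).
DR = 20 * log10(2.32 / 0.0453)
DR = 20 * log10(51.21)
DR = 34.19 dB

34.19 dB
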